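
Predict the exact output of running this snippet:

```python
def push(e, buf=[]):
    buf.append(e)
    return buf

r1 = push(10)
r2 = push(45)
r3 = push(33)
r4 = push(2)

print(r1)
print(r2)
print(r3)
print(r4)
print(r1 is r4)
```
[10, 45, 33, 2]
[10, 45, 33, 2]
[10, 45, 33, 2]
[10, 45, 33, 2]
True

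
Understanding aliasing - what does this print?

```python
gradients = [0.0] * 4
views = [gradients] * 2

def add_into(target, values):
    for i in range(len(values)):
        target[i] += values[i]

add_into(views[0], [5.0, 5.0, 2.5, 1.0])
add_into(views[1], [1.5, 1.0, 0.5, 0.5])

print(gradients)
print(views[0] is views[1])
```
[6.5, 6.0, 3.0, 1.5]
True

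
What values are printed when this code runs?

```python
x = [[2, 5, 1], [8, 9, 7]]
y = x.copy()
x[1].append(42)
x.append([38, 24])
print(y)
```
[[2, 5, 1], [8, 9, 7, 42]]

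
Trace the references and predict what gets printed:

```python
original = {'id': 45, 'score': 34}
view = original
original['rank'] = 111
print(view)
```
{'id': 45, 'score': 34, 'rank': 111}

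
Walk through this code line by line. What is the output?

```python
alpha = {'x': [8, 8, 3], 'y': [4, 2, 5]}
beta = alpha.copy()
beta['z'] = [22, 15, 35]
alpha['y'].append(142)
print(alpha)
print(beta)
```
{'x': [8, 8, 3], 'y': [4, 2, 5, 142]}
{'x': [8, 8, 3], 'y': [4, 2, 5, 142], 'z': [22, 15, 35]}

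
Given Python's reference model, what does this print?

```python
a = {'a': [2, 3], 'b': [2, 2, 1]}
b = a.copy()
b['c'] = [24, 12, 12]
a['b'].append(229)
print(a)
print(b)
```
{'a': [2, 3], 'b': [2, 2, 1, 229]}
{'a': [2, 3], 'b': [2, 2, 1, 229], 'c': [24, 12, 12]}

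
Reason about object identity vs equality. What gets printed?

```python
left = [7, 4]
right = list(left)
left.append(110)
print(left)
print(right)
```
[7, 4, 110]
[7, 4]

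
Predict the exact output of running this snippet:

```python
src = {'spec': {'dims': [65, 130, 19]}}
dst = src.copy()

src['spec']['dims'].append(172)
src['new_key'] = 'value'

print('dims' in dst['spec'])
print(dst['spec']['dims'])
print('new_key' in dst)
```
True
[65, 130, 19, 172]
False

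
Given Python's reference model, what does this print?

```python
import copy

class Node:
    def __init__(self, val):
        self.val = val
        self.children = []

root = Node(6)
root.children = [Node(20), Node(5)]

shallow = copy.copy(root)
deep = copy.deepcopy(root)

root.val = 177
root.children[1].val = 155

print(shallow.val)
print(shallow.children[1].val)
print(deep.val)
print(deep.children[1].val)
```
6
155
6
5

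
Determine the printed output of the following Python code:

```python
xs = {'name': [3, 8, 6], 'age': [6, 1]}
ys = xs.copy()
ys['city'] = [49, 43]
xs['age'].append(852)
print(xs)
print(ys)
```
{'name': [3, 8, 6], 'age': [6, 1, 852]}
{'name': [3, 8, 6], 'age': [6, 1, 852], 'city': [49, 43]}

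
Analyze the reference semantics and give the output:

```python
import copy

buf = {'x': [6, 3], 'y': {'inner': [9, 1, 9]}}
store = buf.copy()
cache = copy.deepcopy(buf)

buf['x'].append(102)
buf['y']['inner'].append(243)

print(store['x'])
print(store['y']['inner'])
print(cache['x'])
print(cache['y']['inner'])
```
[6, 3, 102]
[9, 1, 9, 243]
[6, 3]
[9, 1, 9]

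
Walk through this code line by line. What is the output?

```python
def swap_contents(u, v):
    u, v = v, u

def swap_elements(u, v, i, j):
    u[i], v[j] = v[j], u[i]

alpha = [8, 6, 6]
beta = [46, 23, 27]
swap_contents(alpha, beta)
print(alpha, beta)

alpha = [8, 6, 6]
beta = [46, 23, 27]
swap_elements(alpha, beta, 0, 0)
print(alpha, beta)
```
[8, 6, 6] [46, 23, 27]
[46, 6, 6] [8, 23, 27]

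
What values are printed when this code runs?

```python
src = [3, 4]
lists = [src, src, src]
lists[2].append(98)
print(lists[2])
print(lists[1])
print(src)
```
[3, 4, 98]
[3, 4, 98]
[3, 4, 98]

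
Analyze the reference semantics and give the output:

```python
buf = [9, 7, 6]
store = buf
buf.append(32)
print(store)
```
[9, 7, 6, 32]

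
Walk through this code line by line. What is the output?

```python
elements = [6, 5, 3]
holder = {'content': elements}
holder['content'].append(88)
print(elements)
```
[6, 5, 3, 88]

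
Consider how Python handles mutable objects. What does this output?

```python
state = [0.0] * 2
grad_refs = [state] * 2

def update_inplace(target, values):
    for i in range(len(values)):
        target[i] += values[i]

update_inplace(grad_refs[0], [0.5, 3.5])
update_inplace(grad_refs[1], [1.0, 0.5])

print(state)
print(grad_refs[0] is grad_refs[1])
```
[1.5, 4.0]
True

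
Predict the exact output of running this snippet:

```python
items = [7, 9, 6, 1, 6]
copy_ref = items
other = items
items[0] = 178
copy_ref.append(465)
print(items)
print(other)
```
[178, 9, 6, 1, 6, 465]
[178, 9, 6, 1, 6, 465]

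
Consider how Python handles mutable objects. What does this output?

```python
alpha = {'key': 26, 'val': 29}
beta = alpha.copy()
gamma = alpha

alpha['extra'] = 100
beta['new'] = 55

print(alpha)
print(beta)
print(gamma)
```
{'key': 26, 'val': 29, 'extra': 100}
{'key': 26, 'val': 29, 'new': 55}
{'key': 26, 'val': 29, 'extra': 100}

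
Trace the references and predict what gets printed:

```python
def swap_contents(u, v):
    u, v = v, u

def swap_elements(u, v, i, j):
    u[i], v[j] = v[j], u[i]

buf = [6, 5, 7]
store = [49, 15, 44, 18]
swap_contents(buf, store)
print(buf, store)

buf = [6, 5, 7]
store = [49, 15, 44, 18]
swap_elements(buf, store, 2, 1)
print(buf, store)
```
[6, 5, 7] [49, 15, 44, 18]
[6, 5, 15] [49, 7, 44, 18]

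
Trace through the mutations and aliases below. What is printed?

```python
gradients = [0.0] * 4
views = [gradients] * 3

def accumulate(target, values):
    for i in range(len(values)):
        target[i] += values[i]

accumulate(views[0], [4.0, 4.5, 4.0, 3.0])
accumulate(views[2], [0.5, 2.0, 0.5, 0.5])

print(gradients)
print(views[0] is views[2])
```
[4.5, 6.5, 4.5, 3.5]
True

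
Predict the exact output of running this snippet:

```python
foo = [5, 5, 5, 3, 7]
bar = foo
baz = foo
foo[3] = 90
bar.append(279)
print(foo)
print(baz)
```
[5, 5, 5, 90, 7, 279]
[5, 5, 5, 90, 7, 279]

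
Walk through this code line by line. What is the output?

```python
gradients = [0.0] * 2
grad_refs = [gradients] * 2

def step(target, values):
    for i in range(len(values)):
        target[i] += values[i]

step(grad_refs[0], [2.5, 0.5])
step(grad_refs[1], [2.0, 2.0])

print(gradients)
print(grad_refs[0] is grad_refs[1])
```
[4.5, 2.5]
True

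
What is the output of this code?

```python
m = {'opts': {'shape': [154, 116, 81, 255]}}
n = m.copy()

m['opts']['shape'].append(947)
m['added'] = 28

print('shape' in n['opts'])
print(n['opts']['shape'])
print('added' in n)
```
True
[154, 116, 81, 255, 947]
False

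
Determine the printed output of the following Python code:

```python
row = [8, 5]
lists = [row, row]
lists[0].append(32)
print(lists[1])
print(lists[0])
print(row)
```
[8, 5, 32]
[8, 5, 32]
[8, 5, 32]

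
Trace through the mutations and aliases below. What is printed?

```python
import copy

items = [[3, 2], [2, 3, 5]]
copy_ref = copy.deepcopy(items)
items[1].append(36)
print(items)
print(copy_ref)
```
[[3, 2], [2, 3, 5, 36]]
[[3, 2], [2, 3, 5]]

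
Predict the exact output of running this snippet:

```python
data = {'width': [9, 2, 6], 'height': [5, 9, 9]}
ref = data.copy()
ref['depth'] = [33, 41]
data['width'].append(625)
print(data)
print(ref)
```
{'width': [9, 2, 6, 625], 'height': [5, 9, 9]}
{'width': [9, 2, 6, 625], 'height': [5, 9, 9], 'depth': [33, 41]}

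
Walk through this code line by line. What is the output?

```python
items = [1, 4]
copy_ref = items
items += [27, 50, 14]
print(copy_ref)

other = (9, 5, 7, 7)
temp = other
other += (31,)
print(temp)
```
[1, 4, 27, 50, 14]
(9, 5, 7, 7)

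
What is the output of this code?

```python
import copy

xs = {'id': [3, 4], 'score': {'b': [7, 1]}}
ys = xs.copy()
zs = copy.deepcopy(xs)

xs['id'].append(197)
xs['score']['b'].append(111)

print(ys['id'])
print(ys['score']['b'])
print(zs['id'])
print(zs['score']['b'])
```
[3, 4, 197]
[7, 1, 111]
[3, 4]
[7, 1]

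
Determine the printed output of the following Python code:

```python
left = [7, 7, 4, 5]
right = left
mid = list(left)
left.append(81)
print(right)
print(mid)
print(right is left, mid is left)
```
[7, 7, 4, 5, 81]
[7, 7, 4, 5]
True False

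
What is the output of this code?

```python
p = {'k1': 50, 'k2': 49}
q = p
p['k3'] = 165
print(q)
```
{'k1': 50, 'k2': 49, 'k3': 165}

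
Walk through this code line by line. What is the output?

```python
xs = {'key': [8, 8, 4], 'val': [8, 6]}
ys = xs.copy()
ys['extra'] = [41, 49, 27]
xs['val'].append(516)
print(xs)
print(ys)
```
{'key': [8, 8, 4], 'val': [8, 6, 516]}
{'key': [8, 8, 4], 'val': [8, 6, 516], 'extra': [41, 49, 27]}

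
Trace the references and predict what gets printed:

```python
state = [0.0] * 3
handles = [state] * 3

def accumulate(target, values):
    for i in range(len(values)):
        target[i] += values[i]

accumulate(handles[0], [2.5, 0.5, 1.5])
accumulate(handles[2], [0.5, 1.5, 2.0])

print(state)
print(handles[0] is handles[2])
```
[3.0, 2.0, 3.5]
True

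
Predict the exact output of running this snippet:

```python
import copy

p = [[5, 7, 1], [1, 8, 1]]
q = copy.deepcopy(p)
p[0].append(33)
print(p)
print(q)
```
[[5, 7, 1, 33], [1, 8, 1]]
[[5, 7, 1], [1, 8, 1]]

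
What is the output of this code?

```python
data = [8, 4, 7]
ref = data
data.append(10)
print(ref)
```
[8, 4, 7, 10]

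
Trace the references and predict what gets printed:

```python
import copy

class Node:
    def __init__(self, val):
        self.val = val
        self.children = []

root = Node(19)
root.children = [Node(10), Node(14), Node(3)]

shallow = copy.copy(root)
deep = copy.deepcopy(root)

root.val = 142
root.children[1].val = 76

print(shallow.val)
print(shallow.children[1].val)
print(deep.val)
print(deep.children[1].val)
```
19
76
19
14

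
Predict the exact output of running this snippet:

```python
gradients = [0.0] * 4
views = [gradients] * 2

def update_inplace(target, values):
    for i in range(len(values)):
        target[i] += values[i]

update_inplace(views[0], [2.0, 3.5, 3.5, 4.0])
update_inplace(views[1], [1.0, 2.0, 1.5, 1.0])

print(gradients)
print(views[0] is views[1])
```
[3.0, 5.5, 5.0, 5.0]
True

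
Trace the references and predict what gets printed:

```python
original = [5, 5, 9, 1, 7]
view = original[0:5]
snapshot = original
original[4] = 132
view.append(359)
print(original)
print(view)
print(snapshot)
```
[5, 5, 9, 1, 132]
[5, 5, 9, 1, 7, 359]
[5, 5, 9, 1, 132]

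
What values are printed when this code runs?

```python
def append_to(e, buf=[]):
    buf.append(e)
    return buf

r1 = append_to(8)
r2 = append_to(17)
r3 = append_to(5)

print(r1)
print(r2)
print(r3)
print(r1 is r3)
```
[8, 17, 5]
[8, 17, 5]
[8, 17, 5]
True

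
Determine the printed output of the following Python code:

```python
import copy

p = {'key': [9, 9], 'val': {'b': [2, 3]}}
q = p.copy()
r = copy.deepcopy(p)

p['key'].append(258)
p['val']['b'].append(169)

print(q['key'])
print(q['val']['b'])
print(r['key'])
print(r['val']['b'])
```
[9, 9, 258]
[2, 3, 169]
[9, 9]
[2, 3]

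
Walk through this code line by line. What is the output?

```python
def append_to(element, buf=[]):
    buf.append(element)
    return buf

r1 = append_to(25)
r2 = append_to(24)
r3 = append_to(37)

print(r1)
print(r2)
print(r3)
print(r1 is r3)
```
[25, 24, 37]
[25, 24, 37]
[25, 24, 37]
True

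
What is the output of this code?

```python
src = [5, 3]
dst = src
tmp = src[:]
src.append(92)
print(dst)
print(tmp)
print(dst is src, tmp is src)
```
[5, 3, 92]
[5, 3]
True False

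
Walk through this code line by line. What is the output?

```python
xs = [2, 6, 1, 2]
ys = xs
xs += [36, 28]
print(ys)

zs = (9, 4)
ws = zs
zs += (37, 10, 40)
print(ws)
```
[2, 6, 1, 2, 36, 28]
(9, 4)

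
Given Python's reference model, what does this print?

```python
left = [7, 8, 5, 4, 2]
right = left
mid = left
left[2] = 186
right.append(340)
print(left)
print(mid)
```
[7, 8, 186, 4, 2, 340]
[7, 8, 186, 4, 2, 340]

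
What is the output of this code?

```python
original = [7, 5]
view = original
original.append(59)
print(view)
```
[7, 5, 59]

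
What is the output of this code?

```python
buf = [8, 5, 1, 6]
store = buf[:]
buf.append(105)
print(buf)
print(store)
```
[8, 5, 1, 6, 105]
[8, 5, 1, 6]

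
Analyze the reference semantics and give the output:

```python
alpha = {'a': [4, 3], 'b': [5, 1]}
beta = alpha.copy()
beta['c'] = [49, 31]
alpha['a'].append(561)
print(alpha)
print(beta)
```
{'a': [4, 3, 561], 'b': [5, 1]}
{'a': [4, 3, 561], 'b': [5, 1], 'c': [49, 31]}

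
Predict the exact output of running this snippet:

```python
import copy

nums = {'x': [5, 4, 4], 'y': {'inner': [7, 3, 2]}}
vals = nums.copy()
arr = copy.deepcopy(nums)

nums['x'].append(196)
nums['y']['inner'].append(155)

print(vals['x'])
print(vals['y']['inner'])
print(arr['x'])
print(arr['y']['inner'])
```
[5, 4, 4, 196]
[7, 3, 2, 155]
[5, 4, 4]
[7, 3, 2]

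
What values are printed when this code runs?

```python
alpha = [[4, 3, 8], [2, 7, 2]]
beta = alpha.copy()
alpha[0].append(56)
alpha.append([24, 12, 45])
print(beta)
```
[[4, 3, 8, 56], [2, 7, 2]]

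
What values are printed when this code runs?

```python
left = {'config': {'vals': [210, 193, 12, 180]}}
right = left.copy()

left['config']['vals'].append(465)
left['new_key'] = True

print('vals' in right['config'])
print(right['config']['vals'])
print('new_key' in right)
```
True
[210, 193, 12, 180, 465]
False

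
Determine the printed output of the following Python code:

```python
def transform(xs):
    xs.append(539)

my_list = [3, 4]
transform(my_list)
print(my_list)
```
[3, 4, 539]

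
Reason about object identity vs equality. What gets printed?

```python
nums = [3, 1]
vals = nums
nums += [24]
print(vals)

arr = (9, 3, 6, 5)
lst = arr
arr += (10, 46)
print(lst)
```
[3, 1, 24]
(9, 3, 6, 5)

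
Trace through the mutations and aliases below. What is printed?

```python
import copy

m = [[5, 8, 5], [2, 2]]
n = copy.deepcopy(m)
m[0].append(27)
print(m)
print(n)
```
[[5, 8, 5, 27], [2, 2]]
[[5, 8, 5], [2, 2]]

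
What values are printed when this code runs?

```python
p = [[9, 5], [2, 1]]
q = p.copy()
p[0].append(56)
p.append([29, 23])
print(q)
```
[[9, 5, 56], [2, 1]]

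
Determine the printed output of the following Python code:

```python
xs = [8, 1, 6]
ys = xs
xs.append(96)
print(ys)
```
[8, 1, 6, 96]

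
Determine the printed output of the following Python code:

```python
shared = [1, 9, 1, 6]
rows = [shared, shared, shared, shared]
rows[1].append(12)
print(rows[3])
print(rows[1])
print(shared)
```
[1, 9, 1, 6, 12]
[1, 9, 1, 6, 12]
[1, 9, 1, 6, 12]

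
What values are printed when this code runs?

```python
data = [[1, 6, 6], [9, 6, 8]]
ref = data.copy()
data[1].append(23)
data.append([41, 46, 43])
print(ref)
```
[[1, 6, 6], [9, 6, 8, 23]]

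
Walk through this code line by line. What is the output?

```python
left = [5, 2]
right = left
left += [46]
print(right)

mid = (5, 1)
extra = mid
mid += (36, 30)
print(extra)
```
[5, 2, 46]
(5, 1)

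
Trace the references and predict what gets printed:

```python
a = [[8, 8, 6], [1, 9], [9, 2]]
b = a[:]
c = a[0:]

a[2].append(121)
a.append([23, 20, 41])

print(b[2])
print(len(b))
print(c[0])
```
[9, 2, 121]
3
[8, 8, 6]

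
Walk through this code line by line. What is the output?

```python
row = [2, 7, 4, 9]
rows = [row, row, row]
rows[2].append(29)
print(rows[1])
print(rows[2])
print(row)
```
[2, 7, 4, 9, 29]
[2, 7, 4, 9, 29]
[2, 7, 4, 9, 29]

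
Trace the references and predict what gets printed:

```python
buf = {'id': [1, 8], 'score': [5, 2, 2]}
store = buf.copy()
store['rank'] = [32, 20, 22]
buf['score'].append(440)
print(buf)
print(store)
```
{'id': [1, 8], 'score': [5, 2, 2, 440]}
{'id': [1, 8], 'score': [5, 2, 2, 440], 'rank': [32, 20, 22]}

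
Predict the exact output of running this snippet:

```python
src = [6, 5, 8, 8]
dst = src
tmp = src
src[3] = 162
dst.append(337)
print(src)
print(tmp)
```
[6, 5, 8, 162, 337]
[6, 5, 8, 162, 337]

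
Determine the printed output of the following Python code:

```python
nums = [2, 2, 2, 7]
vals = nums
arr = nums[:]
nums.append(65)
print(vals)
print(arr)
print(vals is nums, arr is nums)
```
[2, 2, 2, 7, 65]
[2, 2, 2, 7]
True False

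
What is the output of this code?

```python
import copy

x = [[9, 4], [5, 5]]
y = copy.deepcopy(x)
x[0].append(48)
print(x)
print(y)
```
[[9, 4, 48], [5, 5]]
[[9, 4], [5, 5]]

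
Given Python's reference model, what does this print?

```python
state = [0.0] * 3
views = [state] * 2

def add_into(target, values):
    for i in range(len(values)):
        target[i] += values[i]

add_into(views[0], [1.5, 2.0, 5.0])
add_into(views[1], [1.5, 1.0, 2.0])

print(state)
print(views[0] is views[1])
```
[3.0, 3.0, 7.0]
True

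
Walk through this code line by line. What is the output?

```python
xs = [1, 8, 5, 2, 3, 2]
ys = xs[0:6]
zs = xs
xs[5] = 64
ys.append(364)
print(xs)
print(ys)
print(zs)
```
[1, 8, 5, 2, 3, 64]
[1, 8, 5, 2, 3, 2, 364]
[1, 8, 5, 2, 3, 64]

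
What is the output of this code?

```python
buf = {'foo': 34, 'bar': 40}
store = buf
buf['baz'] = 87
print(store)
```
{'foo': 34, 'bar': 40, 'baz': 87}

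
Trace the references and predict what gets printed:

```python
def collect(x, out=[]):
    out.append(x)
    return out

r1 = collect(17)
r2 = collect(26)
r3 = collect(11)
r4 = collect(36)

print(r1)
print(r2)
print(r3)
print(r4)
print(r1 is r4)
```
[17, 26, 11, 36]
[17, 26, 11, 36]
[17, 26, 11, 36]
[17, 26, 11, 36]
True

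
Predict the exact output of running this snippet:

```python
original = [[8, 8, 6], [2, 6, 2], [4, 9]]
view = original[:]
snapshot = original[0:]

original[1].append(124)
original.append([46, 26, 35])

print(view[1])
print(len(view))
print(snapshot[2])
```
[2, 6, 2, 124]
3
[4, 9]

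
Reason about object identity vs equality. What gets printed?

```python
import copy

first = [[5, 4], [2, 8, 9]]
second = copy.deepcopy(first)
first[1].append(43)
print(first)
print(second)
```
[[5, 4], [2, 8, 9, 43]]
[[5, 4], [2, 8, 9]]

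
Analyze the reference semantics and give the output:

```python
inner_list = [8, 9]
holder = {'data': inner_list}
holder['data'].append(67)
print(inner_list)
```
[8, 9, 67]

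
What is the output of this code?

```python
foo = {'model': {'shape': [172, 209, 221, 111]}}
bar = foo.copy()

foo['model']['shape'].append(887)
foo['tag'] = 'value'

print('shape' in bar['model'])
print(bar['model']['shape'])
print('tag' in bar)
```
True
[172, 209, 221, 111, 887]
False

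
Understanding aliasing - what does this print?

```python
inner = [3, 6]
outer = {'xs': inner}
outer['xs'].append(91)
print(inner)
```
[3, 6, 91]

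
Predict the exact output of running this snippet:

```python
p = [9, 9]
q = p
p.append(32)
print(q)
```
[9, 9, 32]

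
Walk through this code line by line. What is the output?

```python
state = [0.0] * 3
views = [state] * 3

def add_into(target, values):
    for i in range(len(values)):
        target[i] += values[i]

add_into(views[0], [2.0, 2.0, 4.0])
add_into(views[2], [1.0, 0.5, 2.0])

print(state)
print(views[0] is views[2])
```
[3.0, 2.5, 6.0]
True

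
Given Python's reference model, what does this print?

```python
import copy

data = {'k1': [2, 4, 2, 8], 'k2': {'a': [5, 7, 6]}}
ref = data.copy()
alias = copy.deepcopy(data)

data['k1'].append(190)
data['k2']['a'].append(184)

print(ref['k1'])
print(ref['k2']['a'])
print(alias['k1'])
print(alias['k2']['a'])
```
[2, 4, 2, 8, 190]
[5, 7, 6, 184]
[2, 4, 2, 8]
[5, 7, 6]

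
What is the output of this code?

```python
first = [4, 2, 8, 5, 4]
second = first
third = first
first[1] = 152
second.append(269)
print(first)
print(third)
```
[4, 152, 8, 5, 4, 269]
[4, 152, 8, 5, 4, 269]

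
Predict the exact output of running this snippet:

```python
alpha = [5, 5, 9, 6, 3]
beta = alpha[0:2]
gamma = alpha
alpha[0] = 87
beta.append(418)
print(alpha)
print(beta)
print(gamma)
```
[87, 5, 9, 6, 3]
[5, 5, 418]
[87, 5, 9, 6, 3]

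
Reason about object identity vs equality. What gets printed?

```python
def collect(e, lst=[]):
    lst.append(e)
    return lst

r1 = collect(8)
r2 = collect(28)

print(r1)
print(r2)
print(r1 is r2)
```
[8, 28]
[8, 28]
True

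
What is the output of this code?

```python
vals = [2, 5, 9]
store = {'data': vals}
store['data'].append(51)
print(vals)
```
[2, 5, 9, 51]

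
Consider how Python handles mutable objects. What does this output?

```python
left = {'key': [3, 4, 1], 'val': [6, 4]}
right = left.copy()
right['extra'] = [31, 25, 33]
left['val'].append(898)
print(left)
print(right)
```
{'key': [3, 4, 1], 'val': [6, 4, 898]}
{'key': [3, 4, 1], 'val': [6, 4, 898], 'extra': [31, 25, 33]}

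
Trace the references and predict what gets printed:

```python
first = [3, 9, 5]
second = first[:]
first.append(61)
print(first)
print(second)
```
[3, 9, 5, 61]
[3, 9, 5]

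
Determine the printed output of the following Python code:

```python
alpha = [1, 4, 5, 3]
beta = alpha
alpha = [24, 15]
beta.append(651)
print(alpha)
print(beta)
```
[24, 15]
[1, 4, 5, 3, 651]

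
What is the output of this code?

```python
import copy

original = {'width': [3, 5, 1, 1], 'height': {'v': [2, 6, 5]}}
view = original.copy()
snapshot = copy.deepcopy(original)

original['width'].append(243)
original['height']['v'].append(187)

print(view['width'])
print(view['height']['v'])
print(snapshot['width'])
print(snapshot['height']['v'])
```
[3, 5, 1, 1, 243]
[2, 6, 5, 187]
[3, 5, 1, 1]
[2, 6, 5]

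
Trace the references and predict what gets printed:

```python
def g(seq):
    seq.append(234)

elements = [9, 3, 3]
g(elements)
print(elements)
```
[9, 3, 3, 234]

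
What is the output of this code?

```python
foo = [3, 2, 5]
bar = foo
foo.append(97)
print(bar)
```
[3, 2, 5, 97]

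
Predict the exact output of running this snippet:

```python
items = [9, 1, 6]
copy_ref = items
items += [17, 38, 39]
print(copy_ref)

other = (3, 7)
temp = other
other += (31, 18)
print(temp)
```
[9, 1, 6, 17, 38, 39]
(3, 7)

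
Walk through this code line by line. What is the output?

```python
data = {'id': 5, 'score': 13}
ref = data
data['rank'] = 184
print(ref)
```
{'id': 5, 'score': 13, 'rank': 184}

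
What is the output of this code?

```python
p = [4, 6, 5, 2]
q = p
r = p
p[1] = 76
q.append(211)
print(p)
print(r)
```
[4, 76, 5, 2, 211]
[4, 76, 5, 2, 211]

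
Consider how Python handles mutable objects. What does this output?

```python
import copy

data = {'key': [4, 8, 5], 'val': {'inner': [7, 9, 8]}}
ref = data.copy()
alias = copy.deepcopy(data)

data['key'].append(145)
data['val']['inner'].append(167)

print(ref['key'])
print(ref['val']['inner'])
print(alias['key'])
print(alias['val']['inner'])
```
[4, 8, 5, 145]
[7, 9, 8, 167]
[4, 8, 5]
[7, 9, 8]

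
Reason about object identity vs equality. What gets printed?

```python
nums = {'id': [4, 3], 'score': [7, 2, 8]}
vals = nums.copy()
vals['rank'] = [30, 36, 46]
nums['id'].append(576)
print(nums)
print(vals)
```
{'id': [4, 3, 576], 'score': [7, 2, 8]}
{'id': [4, 3, 576], 'score': [7, 2, 8], 'rank': [30, 36, 46]}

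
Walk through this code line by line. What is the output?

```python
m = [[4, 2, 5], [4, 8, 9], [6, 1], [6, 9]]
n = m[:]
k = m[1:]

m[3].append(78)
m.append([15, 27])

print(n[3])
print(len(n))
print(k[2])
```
[6, 9, 78]
4
[6, 9, 78]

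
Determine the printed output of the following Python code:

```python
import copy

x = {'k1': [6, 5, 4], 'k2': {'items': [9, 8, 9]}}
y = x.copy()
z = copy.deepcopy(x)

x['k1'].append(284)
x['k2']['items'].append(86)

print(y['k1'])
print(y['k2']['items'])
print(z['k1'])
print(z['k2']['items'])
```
[6, 5, 4, 284]
[9, 8, 9, 86]
[6, 5, 4]
[9, 8, 9]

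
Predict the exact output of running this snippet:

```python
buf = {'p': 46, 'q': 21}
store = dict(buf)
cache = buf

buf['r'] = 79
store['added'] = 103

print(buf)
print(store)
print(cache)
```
{'p': 46, 'q': 21, 'r': 79}
{'p': 46, 'q': 21, 'added': 103}
{'p': 46, 'q': 21, 'r': 79}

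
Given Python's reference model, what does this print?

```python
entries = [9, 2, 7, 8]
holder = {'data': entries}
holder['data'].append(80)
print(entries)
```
[9, 2, 7, 8, 80]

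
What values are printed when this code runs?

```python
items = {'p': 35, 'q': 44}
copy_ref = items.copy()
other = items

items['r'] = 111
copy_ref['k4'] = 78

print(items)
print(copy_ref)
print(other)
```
{'p': 35, 'q': 44, 'r': 111}
{'p': 35, 'q': 44, 'k4': 78}
{'p': 35, 'q': 44, 'r': 111}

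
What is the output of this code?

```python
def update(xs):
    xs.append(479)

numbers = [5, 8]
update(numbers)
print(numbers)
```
[5, 8, 479]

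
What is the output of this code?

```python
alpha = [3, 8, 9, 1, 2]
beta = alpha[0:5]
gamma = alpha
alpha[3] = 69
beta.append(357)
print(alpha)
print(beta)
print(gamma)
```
[3, 8, 9, 69, 2]
[3, 8, 9, 1, 2, 357]
[3, 8, 9, 69, 2]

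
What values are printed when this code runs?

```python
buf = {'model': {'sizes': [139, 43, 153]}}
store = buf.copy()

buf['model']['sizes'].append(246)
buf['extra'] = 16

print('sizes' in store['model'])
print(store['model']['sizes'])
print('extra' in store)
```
True
[139, 43, 153, 246]
False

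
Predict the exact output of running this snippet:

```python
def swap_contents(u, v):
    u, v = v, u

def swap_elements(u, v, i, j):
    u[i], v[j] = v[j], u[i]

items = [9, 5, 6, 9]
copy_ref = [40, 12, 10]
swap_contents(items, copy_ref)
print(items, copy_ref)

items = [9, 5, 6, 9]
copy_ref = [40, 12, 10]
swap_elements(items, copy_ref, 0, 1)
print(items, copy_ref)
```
[9, 5, 6, 9] [40, 12, 10]
[12, 5, 6, 9] [40, 9, 10]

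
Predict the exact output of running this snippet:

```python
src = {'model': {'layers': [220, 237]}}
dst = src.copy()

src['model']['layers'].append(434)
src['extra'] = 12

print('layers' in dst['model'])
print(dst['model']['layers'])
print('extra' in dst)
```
True
[220, 237, 434]
False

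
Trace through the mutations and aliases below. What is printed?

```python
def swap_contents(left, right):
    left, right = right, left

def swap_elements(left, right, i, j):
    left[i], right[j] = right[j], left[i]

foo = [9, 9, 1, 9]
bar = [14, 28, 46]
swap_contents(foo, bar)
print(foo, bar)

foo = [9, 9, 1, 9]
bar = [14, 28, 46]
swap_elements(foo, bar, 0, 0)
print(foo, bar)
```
[9, 9, 1, 9] [14, 28, 46]
[14, 9, 1, 9] [9, 28, 46]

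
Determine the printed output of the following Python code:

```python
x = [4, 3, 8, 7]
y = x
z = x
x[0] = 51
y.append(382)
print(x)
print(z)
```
[51, 3, 8, 7, 382]
[51, 3, 8, 7, 382]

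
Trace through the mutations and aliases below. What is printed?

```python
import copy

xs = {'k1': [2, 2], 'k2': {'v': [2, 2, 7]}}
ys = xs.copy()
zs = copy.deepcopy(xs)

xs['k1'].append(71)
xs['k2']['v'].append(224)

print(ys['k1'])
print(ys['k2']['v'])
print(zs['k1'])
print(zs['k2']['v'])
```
[2, 2, 71]
[2, 2, 7, 224]
[2, 2]
[2, 2, 7]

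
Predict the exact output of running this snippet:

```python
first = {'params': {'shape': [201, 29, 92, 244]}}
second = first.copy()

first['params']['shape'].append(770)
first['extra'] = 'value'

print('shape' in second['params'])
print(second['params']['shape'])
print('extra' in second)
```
True
[201, 29, 92, 244, 770]
False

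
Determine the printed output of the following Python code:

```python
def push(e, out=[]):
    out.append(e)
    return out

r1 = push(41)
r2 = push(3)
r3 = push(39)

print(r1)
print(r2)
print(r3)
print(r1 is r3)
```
[41, 3, 39]
[41, 3, 39]
[41, 3, 39]
True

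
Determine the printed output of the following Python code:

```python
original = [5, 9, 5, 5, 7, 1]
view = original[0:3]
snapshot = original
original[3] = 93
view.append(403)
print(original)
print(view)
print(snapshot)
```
[5, 9, 5, 93, 7, 1]
[5, 9, 5, 403]
[5, 9, 5, 93, 7, 1]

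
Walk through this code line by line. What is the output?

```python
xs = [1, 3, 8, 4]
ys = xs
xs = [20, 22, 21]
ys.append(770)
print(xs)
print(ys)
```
[20, 22, 21]
[1, 3, 8, 4, 770]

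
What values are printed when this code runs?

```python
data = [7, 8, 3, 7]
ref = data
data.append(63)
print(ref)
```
[7, 8, 3, 7, 63]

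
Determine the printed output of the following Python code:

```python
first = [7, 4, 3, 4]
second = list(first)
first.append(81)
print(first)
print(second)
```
[7, 4, 3, 4, 81]
[7, 4, 3, 4]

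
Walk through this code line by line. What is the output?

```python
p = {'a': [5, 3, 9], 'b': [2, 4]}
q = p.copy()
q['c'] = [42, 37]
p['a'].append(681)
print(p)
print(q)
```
{'a': [5, 3, 9, 681], 'b': [2, 4]}
{'a': [5, 3, 9, 681], 'b': [2, 4], 'c': [42, 37]}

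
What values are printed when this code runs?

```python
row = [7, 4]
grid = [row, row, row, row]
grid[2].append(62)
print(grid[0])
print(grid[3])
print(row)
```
[7, 4, 62]
[7, 4, 62]
[7, 4, 62]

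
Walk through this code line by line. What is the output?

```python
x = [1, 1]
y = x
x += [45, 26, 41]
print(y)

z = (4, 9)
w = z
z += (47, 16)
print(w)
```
[1, 1, 45, 26, 41]
(4, 9)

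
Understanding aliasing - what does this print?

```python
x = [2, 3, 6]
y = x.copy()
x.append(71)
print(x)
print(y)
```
[2, 3, 6, 71]
[2, 3, 6]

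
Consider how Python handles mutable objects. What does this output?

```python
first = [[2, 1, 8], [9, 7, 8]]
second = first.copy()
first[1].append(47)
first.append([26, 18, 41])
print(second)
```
[[2, 1, 8], [9, 7, 8, 47]]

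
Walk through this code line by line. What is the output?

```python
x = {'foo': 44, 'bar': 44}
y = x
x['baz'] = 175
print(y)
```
{'foo': 44, 'bar': 44, 'baz': 175}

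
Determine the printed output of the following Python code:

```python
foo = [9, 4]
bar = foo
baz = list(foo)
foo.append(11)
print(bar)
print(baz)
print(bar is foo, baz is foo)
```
[9, 4, 11]
[9, 4]
True False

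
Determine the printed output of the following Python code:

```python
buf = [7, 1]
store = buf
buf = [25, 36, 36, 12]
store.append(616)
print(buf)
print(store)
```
[25, 36, 36, 12]
[7, 1, 616]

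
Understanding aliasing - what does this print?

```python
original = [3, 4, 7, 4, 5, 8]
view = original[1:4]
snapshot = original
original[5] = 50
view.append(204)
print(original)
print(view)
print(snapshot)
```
[3, 4, 7, 4, 5, 50]
[4, 7, 4, 204]
[3, 4, 7, 4, 5, 50]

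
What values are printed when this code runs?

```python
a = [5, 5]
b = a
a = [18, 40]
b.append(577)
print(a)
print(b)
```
[18, 40]
[5, 5, 577]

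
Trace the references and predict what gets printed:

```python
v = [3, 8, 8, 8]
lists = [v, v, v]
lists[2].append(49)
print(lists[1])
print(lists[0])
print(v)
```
[3, 8, 8, 8, 49]
[3, 8, 8, 8, 49]
[3, 8, 8, 8, 49]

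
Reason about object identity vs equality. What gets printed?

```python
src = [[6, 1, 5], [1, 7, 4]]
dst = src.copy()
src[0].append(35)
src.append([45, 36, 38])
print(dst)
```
[[6, 1, 5, 35], [1, 7, 4]]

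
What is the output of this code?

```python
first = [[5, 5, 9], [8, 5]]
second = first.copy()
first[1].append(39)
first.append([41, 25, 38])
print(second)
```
[[5, 5, 9], [8, 5, 39]]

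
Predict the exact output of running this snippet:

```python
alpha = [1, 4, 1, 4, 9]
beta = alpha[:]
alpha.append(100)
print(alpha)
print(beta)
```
[1, 4, 1, 4, 9, 100]
[1, 4, 1, 4, 9]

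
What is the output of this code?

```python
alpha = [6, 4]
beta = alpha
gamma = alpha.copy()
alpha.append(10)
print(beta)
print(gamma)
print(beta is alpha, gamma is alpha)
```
[6, 4, 10]
[6, 4]
True False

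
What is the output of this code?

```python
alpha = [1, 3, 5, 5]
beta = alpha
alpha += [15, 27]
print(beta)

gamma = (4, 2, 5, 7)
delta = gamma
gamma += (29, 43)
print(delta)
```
[1, 3, 5, 5, 15, 27]
(4, 2, 5, 7)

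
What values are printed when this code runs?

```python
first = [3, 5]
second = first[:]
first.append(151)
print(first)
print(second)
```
[3, 5, 151]
[3, 5]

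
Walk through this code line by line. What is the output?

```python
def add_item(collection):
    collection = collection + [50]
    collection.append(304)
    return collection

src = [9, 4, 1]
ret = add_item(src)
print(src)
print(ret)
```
[9, 4, 1]
[9, 4, 1, 50, 304]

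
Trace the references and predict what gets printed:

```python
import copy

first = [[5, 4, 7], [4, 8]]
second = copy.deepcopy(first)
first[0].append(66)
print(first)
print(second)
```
[[5, 4, 7, 66], [4, 8]]
[[5, 4, 7], [4, 8]]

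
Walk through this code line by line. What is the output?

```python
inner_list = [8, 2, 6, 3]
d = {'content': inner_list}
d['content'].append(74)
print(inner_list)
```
[8, 2, 6, 3, 74]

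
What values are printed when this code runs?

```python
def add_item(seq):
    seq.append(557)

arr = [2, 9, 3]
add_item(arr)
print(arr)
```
[2, 9, 3, 557]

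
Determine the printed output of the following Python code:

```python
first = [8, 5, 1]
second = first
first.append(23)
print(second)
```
[8, 5, 1, 23]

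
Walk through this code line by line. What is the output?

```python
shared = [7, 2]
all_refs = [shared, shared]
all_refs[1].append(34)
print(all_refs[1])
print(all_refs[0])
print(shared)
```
[7, 2, 34]
[7, 2, 34]
[7, 2, 34]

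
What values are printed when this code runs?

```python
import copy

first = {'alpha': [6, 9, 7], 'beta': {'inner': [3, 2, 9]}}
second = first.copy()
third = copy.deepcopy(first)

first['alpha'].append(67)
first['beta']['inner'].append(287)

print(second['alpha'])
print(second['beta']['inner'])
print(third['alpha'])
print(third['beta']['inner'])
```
[6, 9, 7, 67]
[3, 2, 9, 287]
[6, 9, 7]
[3, 2, 9]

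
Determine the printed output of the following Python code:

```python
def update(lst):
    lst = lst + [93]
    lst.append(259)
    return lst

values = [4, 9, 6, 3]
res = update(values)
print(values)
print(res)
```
[4, 9, 6, 3]
[4, 9, 6, 3, 93, 259]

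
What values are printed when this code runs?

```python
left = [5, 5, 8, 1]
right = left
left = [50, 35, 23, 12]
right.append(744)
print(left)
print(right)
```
[50, 35, 23, 12]
[5, 5, 8, 1, 744]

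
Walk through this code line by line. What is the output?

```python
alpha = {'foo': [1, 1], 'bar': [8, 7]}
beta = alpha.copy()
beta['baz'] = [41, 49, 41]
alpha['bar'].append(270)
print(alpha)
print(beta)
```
{'foo': [1, 1], 'bar': [8, 7, 270]}
{'foo': [1, 1], 'bar': [8, 7, 270], 'baz': [41, 49, 41]}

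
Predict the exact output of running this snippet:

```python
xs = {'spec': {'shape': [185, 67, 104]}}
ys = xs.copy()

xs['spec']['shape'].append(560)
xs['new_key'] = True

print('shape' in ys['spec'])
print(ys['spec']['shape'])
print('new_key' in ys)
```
True
[185, 67, 104, 560]
False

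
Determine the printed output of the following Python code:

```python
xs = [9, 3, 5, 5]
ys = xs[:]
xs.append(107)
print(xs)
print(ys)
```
[9, 3, 5, 5, 107]
[9, 3, 5, 5]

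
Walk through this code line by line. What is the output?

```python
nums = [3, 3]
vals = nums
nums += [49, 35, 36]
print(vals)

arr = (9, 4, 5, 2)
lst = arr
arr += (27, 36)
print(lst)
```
[3, 3, 49, 35, 36]
(9, 4, 5, 2)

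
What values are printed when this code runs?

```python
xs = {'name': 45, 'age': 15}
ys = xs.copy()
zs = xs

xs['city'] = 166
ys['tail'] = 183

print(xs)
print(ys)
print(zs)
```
{'name': 45, 'age': 15, 'city': 166}
{'name': 45, 'age': 15, 'tail': 183}
{'name': 45, 'age': 15, 'city': 166}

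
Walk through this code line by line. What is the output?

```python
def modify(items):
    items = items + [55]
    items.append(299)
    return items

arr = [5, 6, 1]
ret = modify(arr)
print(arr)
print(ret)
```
[5, 6, 1]
[5, 6, 1, 55, 299]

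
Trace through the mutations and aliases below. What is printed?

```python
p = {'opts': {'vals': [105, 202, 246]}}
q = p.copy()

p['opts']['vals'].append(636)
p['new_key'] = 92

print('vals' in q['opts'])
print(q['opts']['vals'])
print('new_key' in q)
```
True
[105, 202, 246, 636]
False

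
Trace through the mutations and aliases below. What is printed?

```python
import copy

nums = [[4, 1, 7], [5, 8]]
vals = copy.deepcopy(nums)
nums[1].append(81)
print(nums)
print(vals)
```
[[4, 1, 7], [5, 8, 81]]
[[4, 1, 7], [5, 8]]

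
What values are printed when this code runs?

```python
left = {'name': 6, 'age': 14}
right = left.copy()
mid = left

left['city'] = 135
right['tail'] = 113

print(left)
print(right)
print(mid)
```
{'name': 6, 'age': 14, 'city': 135}
{'name': 6, 'age': 14, 'tail': 113}
{'name': 6, 'age': 14, 'city': 135}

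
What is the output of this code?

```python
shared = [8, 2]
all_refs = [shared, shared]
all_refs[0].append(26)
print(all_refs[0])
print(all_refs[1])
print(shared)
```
[8, 2, 26]
[8, 2, 26]
[8, 2, 26]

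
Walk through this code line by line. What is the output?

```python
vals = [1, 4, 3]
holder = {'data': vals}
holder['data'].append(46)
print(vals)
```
[1, 4, 3, 46]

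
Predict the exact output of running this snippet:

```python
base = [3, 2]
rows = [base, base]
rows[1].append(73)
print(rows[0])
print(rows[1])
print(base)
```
[3, 2, 73]
[3, 2, 73]
[3, 2, 73]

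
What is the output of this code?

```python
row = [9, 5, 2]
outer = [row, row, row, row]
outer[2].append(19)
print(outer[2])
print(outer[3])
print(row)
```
[9, 5, 2, 19]
[9, 5, 2, 19]
[9, 5, 2, 19]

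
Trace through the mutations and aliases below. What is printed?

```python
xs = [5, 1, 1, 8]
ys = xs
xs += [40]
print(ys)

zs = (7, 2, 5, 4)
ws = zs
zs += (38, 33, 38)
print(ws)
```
[5, 1, 1, 8, 40]
(7, 2, 5, 4)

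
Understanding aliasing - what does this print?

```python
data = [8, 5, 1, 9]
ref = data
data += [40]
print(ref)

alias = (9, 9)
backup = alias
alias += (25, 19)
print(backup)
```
[8, 5, 1, 9, 40]
(9, 9)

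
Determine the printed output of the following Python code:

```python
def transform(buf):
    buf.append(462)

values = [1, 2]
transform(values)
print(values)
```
[1, 2, 462]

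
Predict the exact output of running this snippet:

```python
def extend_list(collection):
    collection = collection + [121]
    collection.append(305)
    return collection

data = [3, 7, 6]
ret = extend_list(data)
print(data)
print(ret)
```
[3, 7, 6]
[3, 7, 6, 121, 305]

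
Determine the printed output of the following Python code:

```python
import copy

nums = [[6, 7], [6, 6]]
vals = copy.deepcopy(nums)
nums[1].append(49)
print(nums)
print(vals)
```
[[6, 7], [6, 6, 49]]
[[6, 7], [6, 6]]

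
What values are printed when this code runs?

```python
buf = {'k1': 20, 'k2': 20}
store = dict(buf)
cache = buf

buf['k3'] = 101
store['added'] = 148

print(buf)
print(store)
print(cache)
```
{'k1': 20, 'k2': 20, 'k3': 101}
{'k1': 20, 'k2': 20, 'added': 148}
{'k1': 20, 'k2': 20, 'k3': 101}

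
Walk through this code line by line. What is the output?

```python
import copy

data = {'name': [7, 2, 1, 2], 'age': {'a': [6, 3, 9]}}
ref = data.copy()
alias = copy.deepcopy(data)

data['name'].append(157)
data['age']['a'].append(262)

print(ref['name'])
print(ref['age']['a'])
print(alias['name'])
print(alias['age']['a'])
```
[7, 2, 1, 2, 157]
[6, 3, 9, 262]
[7, 2, 1, 2]
[6, 3, 9]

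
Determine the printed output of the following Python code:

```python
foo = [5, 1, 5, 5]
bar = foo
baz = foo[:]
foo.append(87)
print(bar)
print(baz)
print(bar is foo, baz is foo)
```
[5, 1, 5, 5, 87]
[5, 1, 5, 5]
True False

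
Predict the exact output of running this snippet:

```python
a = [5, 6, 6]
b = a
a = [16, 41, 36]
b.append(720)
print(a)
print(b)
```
[16, 41, 36]
[5, 6, 6, 720]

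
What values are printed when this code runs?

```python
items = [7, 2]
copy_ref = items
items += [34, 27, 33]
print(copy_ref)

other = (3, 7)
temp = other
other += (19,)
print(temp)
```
[7, 2, 34, 27, 33]
(3, 7)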